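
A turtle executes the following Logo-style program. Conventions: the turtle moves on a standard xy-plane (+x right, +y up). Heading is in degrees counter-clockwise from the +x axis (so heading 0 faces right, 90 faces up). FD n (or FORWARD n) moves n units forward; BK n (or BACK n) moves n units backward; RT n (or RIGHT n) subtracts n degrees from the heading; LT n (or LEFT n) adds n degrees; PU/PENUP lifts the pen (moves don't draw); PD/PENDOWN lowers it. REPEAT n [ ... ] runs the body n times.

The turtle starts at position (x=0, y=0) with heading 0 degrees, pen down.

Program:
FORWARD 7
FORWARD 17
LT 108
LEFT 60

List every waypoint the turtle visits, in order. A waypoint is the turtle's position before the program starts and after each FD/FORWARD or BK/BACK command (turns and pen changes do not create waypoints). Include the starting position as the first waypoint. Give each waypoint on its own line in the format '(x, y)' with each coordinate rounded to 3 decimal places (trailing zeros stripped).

Executing turtle program step by step:
Start: pos=(0,0), heading=0, pen down
FD 7: (0,0) -> (7,0) [heading=0, draw]
FD 17: (7,0) -> (24,0) [heading=0, draw]
LT 108: heading 0 -> 108
LT 60: heading 108 -> 168
Final: pos=(24,0), heading=168, 2 segment(s) drawn
Waypoints (3 total):
(0, 0)
(7, 0)
(24, 0)

Answer: (0, 0)
(7, 0)
(24, 0)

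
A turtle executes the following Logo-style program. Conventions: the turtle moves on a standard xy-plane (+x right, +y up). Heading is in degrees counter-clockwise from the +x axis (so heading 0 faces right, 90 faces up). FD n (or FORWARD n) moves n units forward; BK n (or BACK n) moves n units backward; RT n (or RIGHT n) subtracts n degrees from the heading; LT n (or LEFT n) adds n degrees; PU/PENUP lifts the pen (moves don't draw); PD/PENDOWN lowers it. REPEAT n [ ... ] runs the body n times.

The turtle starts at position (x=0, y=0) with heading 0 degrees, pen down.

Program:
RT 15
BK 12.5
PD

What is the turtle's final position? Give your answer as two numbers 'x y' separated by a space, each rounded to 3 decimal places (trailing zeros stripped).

Answer: -12.074 3.235

Derivation:
Executing turtle program step by step:
Start: pos=(0,0), heading=0, pen down
RT 15: heading 0 -> 345
BK 12.5: (0,0) -> (-12.074,3.235) [heading=345, draw]
PD: pen down
Final: pos=(-12.074,3.235), heading=345, 1 segment(s) drawn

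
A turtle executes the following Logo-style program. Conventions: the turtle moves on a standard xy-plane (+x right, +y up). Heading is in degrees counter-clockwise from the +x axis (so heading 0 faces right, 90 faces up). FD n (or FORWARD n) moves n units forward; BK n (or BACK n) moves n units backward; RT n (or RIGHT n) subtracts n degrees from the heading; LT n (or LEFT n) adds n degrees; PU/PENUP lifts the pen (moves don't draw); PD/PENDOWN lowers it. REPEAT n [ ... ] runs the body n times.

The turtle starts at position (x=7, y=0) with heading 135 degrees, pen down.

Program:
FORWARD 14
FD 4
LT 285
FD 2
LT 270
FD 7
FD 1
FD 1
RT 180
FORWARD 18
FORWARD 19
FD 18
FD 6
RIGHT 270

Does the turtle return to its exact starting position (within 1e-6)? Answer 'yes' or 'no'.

Executing turtle program step by step:
Start: pos=(7,0), heading=135, pen down
FD 14: (7,0) -> (-2.899,9.899) [heading=135, draw]
FD 4: (-2.899,9.899) -> (-5.728,12.728) [heading=135, draw]
LT 285: heading 135 -> 60
FD 2: (-5.728,12.728) -> (-4.728,14.46) [heading=60, draw]
LT 270: heading 60 -> 330
FD 7: (-4.728,14.46) -> (1.334,10.96) [heading=330, draw]
FD 1: (1.334,10.96) -> (2.2,10.46) [heading=330, draw]
FD 1: (2.2,10.46) -> (3.066,9.96) [heading=330, draw]
RT 180: heading 330 -> 150
FD 18: (3.066,9.96) -> (-12.522,18.96) [heading=150, draw]
FD 19: (-12.522,18.96) -> (-28.977,28.46) [heading=150, draw]
FD 18: (-28.977,28.46) -> (-44.565,37.46) [heading=150, draw]
FD 6: (-44.565,37.46) -> (-49.761,40.46) [heading=150, draw]
RT 270: heading 150 -> 240
Final: pos=(-49.761,40.46), heading=240, 10 segment(s) drawn

Start position: (7, 0)
Final position: (-49.761, 40.46)
Distance = 69.705; >= 1e-6 -> NOT closed

Answer: no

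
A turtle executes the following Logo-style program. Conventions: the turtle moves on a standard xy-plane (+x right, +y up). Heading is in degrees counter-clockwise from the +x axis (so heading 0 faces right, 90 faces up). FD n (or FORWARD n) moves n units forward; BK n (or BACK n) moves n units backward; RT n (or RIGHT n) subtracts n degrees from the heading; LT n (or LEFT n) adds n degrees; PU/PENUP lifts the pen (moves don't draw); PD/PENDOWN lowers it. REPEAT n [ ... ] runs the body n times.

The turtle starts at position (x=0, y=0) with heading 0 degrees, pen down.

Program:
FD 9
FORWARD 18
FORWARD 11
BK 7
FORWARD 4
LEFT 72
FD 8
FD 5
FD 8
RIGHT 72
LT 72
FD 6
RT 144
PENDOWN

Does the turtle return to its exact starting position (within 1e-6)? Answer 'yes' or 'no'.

Executing turtle program step by step:
Start: pos=(0,0), heading=0, pen down
FD 9: (0,0) -> (9,0) [heading=0, draw]
FD 18: (9,0) -> (27,0) [heading=0, draw]
FD 11: (27,0) -> (38,0) [heading=0, draw]
BK 7: (38,0) -> (31,0) [heading=0, draw]
FD 4: (31,0) -> (35,0) [heading=0, draw]
LT 72: heading 0 -> 72
FD 8: (35,0) -> (37.472,7.608) [heading=72, draw]
FD 5: (37.472,7.608) -> (39.017,12.364) [heading=72, draw]
FD 8: (39.017,12.364) -> (41.489,19.972) [heading=72, draw]
RT 72: heading 72 -> 0
LT 72: heading 0 -> 72
FD 6: (41.489,19.972) -> (43.343,25.679) [heading=72, draw]
RT 144: heading 72 -> 288
PD: pen down
Final: pos=(43.343,25.679), heading=288, 9 segment(s) drawn

Start position: (0, 0)
Final position: (43.343, 25.679)
Distance = 50.379; >= 1e-6 -> NOT closed

Answer: no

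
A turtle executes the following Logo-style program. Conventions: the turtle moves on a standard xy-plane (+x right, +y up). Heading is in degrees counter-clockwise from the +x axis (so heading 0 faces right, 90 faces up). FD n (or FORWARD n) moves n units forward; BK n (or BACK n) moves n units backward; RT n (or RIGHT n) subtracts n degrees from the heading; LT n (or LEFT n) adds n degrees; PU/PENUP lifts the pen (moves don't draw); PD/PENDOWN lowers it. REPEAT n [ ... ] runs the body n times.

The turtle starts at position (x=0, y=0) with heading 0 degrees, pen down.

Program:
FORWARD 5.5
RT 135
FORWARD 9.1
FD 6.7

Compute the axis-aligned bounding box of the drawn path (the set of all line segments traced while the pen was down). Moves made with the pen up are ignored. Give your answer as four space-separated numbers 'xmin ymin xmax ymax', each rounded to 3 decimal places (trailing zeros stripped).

Answer: -5.672 -11.172 5.5 0

Derivation:
Executing turtle program step by step:
Start: pos=(0,0), heading=0, pen down
FD 5.5: (0,0) -> (5.5,0) [heading=0, draw]
RT 135: heading 0 -> 225
FD 9.1: (5.5,0) -> (-0.935,-6.435) [heading=225, draw]
FD 6.7: (-0.935,-6.435) -> (-5.672,-11.172) [heading=225, draw]
Final: pos=(-5.672,-11.172), heading=225, 3 segment(s) drawn

Segment endpoints: x in {-5.672, -0.935, 0, 5.5}, y in {-11.172, -6.435, 0}
xmin=-5.672, ymin=-11.172, xmax=5.5, ymax=0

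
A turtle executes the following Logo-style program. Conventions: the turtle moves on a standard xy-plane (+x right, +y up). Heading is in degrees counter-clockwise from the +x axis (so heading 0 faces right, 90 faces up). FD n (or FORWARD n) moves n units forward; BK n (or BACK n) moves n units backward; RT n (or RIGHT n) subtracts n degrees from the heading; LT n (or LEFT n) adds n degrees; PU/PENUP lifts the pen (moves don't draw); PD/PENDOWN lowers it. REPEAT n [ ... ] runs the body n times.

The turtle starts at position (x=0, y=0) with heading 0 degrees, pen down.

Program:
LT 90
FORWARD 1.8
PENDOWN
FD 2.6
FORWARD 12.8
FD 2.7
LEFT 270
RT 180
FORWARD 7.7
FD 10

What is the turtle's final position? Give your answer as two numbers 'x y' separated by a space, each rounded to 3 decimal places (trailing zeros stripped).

Answer: -17.7 19.9

Derivation:
Executing turtle program step by step:
Start: pos=(0,0), heading=0, pen down
LT 90: heading 0 -> 90
FD 1.8: (0,0) -> (0,1.8) [heading=90, draw]
PD: pen down
FD 2.6: (0,1.8) -> (0,4.4) [heading=90, draw]
FD 12.8: (0,4.4) -> (0,17.2) [heading=90, draw]
FD 2.7: (0,17.2) -> (0,19.9) [heading=90, draw]
LT 270: heading 90 -> 0
RT 180: heading 0 -> 180
FD 7.7: (0,19.9) -> (-7.7,19.9) [heading=180, draw]
FD 10: (-7.7,19.9) -> (-17.7,19.9) [heading=180, draw]
Final: pos=(-17.7,19.9), heading=180, 6 segment(s) drawn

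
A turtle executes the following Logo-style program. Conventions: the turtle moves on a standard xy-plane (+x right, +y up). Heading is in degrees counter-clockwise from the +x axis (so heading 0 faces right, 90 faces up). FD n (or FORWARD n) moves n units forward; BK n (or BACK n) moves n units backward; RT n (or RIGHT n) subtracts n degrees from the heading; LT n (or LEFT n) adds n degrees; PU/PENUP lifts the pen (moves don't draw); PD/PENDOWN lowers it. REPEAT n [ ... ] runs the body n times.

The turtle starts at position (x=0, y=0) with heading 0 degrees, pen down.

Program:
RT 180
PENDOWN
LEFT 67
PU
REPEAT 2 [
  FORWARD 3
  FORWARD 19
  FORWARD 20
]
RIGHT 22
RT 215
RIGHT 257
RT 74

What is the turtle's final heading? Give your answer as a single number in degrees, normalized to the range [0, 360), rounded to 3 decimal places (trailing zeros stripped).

Answer: 39

Derivation:
Executing turtle program step by step:
Start: pos=(0,0), heading=0, pen down
RT 180: heading 0 -> 180
PD: pen down
LT 67: heading 180 -> 247
PU: pen up
REPEAT 2 [
  -- iteration 1/2 --
  FD 3: (0,0) -> (-1.172,-2.762) [heading=247, move]
  FD 19: (-1.172,-2.762) -> (-8.596,-20.251) [heading=247, move]
  FD 20: (-8.596,-20.251) -> (-16.411,-38.661) [heading=247, move]
  -- iteration 2/2 --
  FD 3: (-16.411,-38.661) -> (-17.583,-41.423) [heading=247, move]
  FD 19: (-17.583,-41.423) -> (-25.007,-58.912) [heading=247, move]
  FD 20: (-25.007,-58.912) -> (-32.821,-77.322) [heading=247, move]
]
RT 22: heading 247 -> 225
RT 215: heading 225 -> 10
RT 257: heading 10 -> 113
RT 74: heading 113 -> 39
Final: pos=(-32.821,-77.322), heading=39, 0 segment(s) drawn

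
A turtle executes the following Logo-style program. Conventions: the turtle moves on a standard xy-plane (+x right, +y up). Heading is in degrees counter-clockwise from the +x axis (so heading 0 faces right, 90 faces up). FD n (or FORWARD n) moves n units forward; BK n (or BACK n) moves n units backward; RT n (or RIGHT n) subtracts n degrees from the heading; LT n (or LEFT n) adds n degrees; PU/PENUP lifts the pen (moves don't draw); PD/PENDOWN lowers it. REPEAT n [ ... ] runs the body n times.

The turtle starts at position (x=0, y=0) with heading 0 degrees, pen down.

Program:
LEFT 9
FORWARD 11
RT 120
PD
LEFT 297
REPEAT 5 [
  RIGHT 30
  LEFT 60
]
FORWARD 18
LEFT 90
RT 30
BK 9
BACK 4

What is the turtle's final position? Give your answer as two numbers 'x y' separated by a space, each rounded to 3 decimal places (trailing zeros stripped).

Executing turtle program step by step:
Start: pos=(0,0), heading=0, pen down
LT 9: heading 0 -> 9
FD 11: (0,0) -> (10.865,1.721) [heading=9, draw]
RT 120: heading 9 -> 249
PD: pen down
LT 297: heading 249 -> 186
REPEAT 5 [
  -- iteration 1/5 --
  RT 30: heading 186 -> 156
  LT 60: heading 156 -> 216
  -- iteration 2/5 --
  RT 30: heading 216 -> 186
  LT 60: heading 186 -> 246
  -- iteration 3/5 --
  RT 30: heading 246 -> 216
  LT 60: heading 216 -> 276
  -- iteration 4/5 --
  RT 30: heading 276 -> 246
  LT 60: heading 246 -> 306
  -- iteration 5/5 --
  RT 30: heading 306 -> 276
  LT 60: heading 276 -> 336
]
FD 18: (10.865,1.721) -> (27.308,-5.6) [heading=336, draw]
LT 90: heading 336 -> 66
RT 30: heading 66 -> 36
BK 9: (27.308,-5.6) -> (20.027,-10.891) [heading=36, draw]
BK 4: (20.027,-10.891) -> (16.791,-13.242) [heading=36, draw]
Final: pos=(16.791,-13.242), heading=36, 4 segment(s) drawn

Answer: 16.791 -13.242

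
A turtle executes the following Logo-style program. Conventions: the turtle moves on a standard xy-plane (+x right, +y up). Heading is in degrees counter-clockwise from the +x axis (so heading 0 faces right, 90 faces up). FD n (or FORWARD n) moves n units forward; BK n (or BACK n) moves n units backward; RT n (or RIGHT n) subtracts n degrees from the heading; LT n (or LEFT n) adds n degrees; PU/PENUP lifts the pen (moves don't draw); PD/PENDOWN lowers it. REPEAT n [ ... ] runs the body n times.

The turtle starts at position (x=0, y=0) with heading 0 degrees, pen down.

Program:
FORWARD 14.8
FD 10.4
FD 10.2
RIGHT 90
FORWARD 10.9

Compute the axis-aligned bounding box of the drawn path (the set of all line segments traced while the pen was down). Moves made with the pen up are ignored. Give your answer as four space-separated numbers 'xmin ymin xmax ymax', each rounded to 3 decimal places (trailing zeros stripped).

Executing turtle program step by step:
Start: pos=(0,0), heading=0, pen down
FD 14.8: (0,0) -> (14.8,0) [heading=0, draw]
FD 10.4: (14.8,0) -> (25.2,0) [heading=0, draw]
FD 10.2: (25.2,0) -> (35.4,0) [heading=0, draw]
RT 90: heading 0 -> 270
FD 10.9: (35.4,0) -> (35.4,-10.9) [heading=270, draw]
Final: pos=(35.4,-10.9), heading=270, 4 segment(s) drawn

Segment endpoints: x in {0, 14.8, 25.2, 35.4}, y in {-10.9, 0}
xmin=0, ymin=-10.9, xmax=35.4, ymax=0

Answer: 0 -10.9 35.4 0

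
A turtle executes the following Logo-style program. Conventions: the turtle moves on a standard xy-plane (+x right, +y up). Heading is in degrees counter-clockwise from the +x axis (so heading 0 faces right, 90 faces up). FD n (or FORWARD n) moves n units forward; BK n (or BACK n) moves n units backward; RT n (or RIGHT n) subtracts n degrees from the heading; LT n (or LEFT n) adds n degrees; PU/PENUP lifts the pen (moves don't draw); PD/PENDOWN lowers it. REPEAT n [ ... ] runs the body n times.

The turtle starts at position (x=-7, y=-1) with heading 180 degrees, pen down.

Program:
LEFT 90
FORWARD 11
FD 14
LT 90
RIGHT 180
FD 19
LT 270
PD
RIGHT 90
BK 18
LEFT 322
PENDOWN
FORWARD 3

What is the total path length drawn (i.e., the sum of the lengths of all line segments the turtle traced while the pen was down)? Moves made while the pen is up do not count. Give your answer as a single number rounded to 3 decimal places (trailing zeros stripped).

Executing turtle program step by step:
Start: pos=(-7,-1), heading=180, pen down
LT 90: heading 180 -> 270
FD 11: (-7,-1) -> (-7,-12) [heading=270, draw]
FD 14: (-7,-12) -> (-7,-26) [heading=270, draw]
LT 90: heading 270 -> 0
RT 180: heading 0 -> 180
FD 19: (-7,-26) -> (-26,-26) [heading=180, draw]
LT 270: heading 180 -> 90
PD: pen down
RT 90: heading 90 -> 0
BK 18: (-26,-26) -> (-44,-26) [heading=0, draw]
LT 322: heading 0 -> 322
PD: pen down
FD 3: (-44,-26) -> (-41.636,-27.847) [heading=322, draw]
Final: pos=(-41.636,-27.847), heading=322, 5 segment(s) drawn

Segment lengths:
  seg 1: (-7,-1) -> (-7,-12), length = 11
  seg 2: (-7,-12) -> (-7,-26), length = 14
  seg 3: (-7,-26) -> (-26,-26), length = 19
  seg 4: (-26,-26) -> (-44,-26), length = 18
  seg 5: (-44,-26) -> (-41.636,-27.847), length = 3
Total = 65

Answer: 65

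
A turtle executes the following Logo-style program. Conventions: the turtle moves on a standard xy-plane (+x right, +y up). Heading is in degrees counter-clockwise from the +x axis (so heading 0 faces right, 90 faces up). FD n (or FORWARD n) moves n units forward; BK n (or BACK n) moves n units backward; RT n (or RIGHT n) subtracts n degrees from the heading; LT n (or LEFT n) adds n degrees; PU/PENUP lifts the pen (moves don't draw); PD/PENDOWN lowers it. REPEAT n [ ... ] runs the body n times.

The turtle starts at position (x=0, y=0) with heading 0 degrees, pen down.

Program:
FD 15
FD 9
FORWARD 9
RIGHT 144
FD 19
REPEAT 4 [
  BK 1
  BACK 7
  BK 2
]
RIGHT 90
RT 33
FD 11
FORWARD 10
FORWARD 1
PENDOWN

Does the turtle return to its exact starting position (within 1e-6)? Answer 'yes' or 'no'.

Answer: no

Derivation:
Executing turtle program step by step:
Start: pos=(0,0), heading=0, pen down
FD 15: (0,0) -> (15,0) [heading=0, draw]
FD 9: (15,0) -> (24,0) [heading=0, draw]
FD 9: (24,0) -> (33,0) [heading=0, draw]
RT 144: heading 0 -> 216
FD 19: (33,0) -> (17.629,-11.168) [heading=216, draw]
REPEAT 4 [
  -- iteration 1/4 --
  BK 1: (17.629,-11.168) -> (18.438,-10.58) [heading=216, draw]
  BK 7: (18.438,-10.58) -> (24.101,-6.466) [heading=216, draw]
  BK 2: (24.101,-6.466) -> (25.719,-5.29) [heading=216, draw]
  -- iteration 2/4 --
  BK 1: (25.719,-5.29) -> (26.528,-4.702) [heading=216, draw]
  BK 7: (26.528,-4.702) -> (32.191,-0.588) [heading=216, draw]
  BK 2: (32.191,-0.588) -> (33.809,0.588) [heading=216, draw]
  -- iteration 3/4 --
  BK 1: (33.809,0.588) -> (34.618,1.176) [heading=216, draw]
  BK 7: (34.618,1.176) -> (40.281,5.29) [heading=216, draw]
  BK 2: (40.281,5.29) -> (41.899,6.466) [heading=216, draw]
  -- iteration 4/4 --
  BK 1: (41.899,6.466) -> (42.708,7.053) [heading=216, draw]
  BK 7: (42.708,7.053) -> (48.371,11.168) [heading=216, draw]
  BK 2: (48.371,11.168) -> (49.989,12.343) [heading=216, draw]
]
RT 90: heading 216 -> 126
RT 33: heading 126 -> 93
FD 11: (49.989,12.343) -> (49.414,23.328) [heading=93, draw]
FD 10: (49.414,23.328) -> (48.89,33.315) [heading=93, draw]
FD 1: (48.89,33.315) -> (48.838,34.313) [heading=93, draw]
PD: pen down
Final: pos=(48.838,34.313), heading=93, 19 segment(s) drawn

Start position: (0, 0)
Final position: (48.838, 34.313)
Distance = 59.687; >= 1e-6 -> NOT closed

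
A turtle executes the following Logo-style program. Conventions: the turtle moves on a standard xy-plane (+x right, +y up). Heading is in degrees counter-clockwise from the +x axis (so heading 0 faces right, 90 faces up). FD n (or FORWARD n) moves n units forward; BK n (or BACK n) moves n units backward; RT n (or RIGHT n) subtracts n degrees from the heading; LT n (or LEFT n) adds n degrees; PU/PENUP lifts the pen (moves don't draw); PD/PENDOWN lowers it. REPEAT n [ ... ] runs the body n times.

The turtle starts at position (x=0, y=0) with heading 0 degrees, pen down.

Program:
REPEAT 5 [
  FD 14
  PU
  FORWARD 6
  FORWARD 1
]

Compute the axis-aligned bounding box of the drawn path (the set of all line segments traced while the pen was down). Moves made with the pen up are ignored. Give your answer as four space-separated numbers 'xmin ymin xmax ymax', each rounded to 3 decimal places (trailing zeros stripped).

Executing turtle program step by step:
Start: pos=(0,0), heading=0, pen down
REPEAT 5 [
  -- iteration 1/5 --
  FD 14: (0,0) -> (14,0) [heading=0, draw]
  PU: pen up
  FD 6: (14,0) -> (20,0) [heading=0, move]
  FD 1: (20,0) -> (21,0) [heading=0, move]
  -- iteration 2/5 --
  FD 14: (21,0) -> (35,0) [heading=0, move]
  PU: pen up
  FD 6: (35,0) -> (41,0) [heading=0, move]
  FD 1: (41,0) -> (42,0) [heading=0, move]
  -- iteration 3/5 --
  FD 14: (42,0) -> (56,0) [heading=0, move]
  PU: pen up
  FD 6: (56,0) -> (62,0) [heading=0, move]
  FD 1: (62,0) -> (63,0) [heading=0, move]
  -- iteration 4/5 --
  FD 14: (63,0) -> (77,0) [heading=0, move]
  PU: pen up
  FD 6: (77,0) -> (83,0) [heading=0, move]
  FD 1: (83,0) -> (84,0) [heading=0, move]
  -- iteration 5/5 --
  FD 14: (84,0) -> (98,0) [heading=0, move]
  PU: pen up
  FD 6: (98,0) -> (104,0) [heading=0, move]
  FD 1: (104,0) -> (105,0) [heading=0, move]
]
Final: pos=(105,0), heading=0, 1 segment(s) drawn

Segment endpoints: x in {0, 14}, y in {0}
xmin=0, ymin=0, xmax=14, ymax=0

Answer: 0 0 14 0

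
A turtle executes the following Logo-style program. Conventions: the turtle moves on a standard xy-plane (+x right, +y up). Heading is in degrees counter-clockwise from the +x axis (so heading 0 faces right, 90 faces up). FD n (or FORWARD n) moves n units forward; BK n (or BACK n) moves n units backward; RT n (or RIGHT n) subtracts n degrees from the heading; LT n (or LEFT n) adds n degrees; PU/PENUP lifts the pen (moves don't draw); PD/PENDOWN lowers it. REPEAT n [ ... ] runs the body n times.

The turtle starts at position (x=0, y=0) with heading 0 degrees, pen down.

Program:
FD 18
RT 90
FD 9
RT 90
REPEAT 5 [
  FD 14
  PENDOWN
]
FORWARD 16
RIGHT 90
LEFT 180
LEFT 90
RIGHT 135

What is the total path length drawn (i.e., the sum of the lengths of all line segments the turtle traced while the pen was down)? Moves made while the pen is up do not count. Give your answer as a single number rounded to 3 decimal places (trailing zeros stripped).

Executing turtle program step by step:
Start: pos=(0,0), heading=0, pen down
FD 18: (0,0) -> (18,0) [heading=0, draw]
RT 90: heading 0 -> 270
FD 9: (18,0) -> (18,-9) [heading=270, draw]
RT 90: heading 270 -> 180
REPEAT 5 [
  -- iteration 1/5 --
  FD 14: (18,-9) -> (4,-9) [heading=180, draw]
  PD: pen down
  -- iteration 2/5 --
  FD 14: (4,-9) -> (-10,-9) [heading=180, draw]
  PD: pen down
  -- iteration 3/5 --
  FD 14: (-10,-9) -> (-24,-9) [heading=180, draw]
  PD: pen down
  -- iteration 4/5 --
  FD 14: (-24,-9) -> (-38,-9) [heading=180, draw]
  PD: pen down
  -- iteration 5/5 --
  FD 14: (-38,-9) -> (-52,-9) [heading=180, draw]
  PD: pen down
]
FD 16: (-52,-9) -> (-68,-9) [heading=180, draw]
RT 90: heading 180 -> 90
LT 180: heading 90 -> 270
LT 90: heading 270 -> 0
RT 135: heading 0 -> 225
Final: pos=(-68,-9), heading=225, 8 segment(s) drawn

Segment lengths:
  seg 1: (0,0) -> (18,0), length = 18
  seg 2: (18,0) -> (18,-9), length = 9
  seg 3: (18,-9) -> (4,-9), length = 14
  seg 4: (4,-9) -> (-10,-9), length = 14
  seg 5: (-10,-9) -> (-24,-9), length = 14
  seg 6: (-24,-9) -> (-38,-9), length = 14
  seg 7: (-38,-9) -> (-52,-9), length = 14
  seg 8: (-52,-9) -> (-68,-9), length = 16
Total = 113

Answer: 113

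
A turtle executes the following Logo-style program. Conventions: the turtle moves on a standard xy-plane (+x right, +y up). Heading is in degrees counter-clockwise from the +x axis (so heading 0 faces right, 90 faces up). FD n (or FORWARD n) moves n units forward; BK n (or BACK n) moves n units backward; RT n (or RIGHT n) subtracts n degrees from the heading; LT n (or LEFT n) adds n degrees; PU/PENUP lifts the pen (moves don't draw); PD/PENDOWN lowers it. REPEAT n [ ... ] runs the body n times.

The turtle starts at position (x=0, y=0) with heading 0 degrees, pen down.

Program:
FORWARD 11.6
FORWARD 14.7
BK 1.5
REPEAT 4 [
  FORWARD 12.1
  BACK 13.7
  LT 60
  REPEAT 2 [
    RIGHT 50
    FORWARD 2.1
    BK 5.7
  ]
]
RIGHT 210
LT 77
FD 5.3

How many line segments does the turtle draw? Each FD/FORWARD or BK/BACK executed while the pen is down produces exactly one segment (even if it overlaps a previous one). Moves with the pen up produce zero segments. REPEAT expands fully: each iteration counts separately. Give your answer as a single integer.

Answer: 28

Derivation:
Executing turtle program step by step:
Start: pos=(0,0), heading=0, pen down
FD 11.6: (0,0) -> (11.6,0) [heading=0, draw]
FD 14.7: (11.6,0) -> (26.3,0) [heading=0, draw]
BK 1.5: (26.3,0) -> (24.8,0) [heading=0, draw]
REPEAT 4 [
  -- iteration 1/4 --
  FD 12.1: (24.8,0) -> (36.9,0) [heading=0, draw]
  BK 13.7: (36.9,0) -> (23.2,0) [heading=0, draw]
  LT 60: heading 0 -> 60
  REPEAT 2 [
    -- iteration 1/2 --
    RT 50: heading 60 -> 10
    FD 2.1: (23.2,0) -> (25.268,0.365) [heading=10, draw]
    BK 5.7: (25.268,0.365) -> (19.655,-0.625) [heading=10, draw]
    -- iteration 2/2 --
    RT 50: heading 10 -> 320
    FD 2.1: (19.655,-0.625) -> (21.263,-1.975) [heading=320, draw]
    BK 5.7: (21.263,-1.975) -> (16.897,1.689) [heading=320, draw]
  ]
  -- iteration 2/4 --
  FD 12.1: (16.897,1.689) -> (26.166,-6.089) [heading=320, draw]
  BK 13.7: (26.166,-6.089) -> (15.671,2.717) [heading=320, draw]
  LT 60: heading 320 -> 20
  REPEAT 2 [
    -- iteration 1/2 --
    RT 50: heading 20 -> 330
    FD 2.1: (15.671,2.717) -> (17.49,1.667) [heading=330, draw]
    BK 5.7: (17.49,1.667) -> (12.554,4.517) [heading=330, draw]
    -- iteration 2/2 --
    RT 50: heading 330 -> 280
    FD 2.1: (12.554,4.517) -> (12.918,2.449) [heading=280, draw]
    BK 5.7: (12.918,2.449) -> (11.928,8.063) [heading=280, draw]
  ]
  -- iteration 3/4 --
  FD 12.1: (11.928,8.063) -> (14.03,-3.854) [heading=280, draw]
  BK 13.7: (14.03,-3.854) -> (11.651,9.638) [heading=280, draw]
  LT 60: heading 280 -> 340
  REPEAT 2 [
    -- iteration 1/2 --
    RT 50: heading 340 -> 290
    FD 2.1: (11.651,9.638) -> (12.369,7.665) [heading=290, draw]
    BK 5.7: (12.369,7.665) -> (10.419,13.021) [heading=290, draw]
    -- iteration 2/2 --
    RT 50: heading 290 -> 240
    FD 2.1: (10.419,13.021) -> (9.369,11.203) [heading=240, draw]
    BK 5.7: (9.369,11.203) -> (12.219,16.139) [heading=240, draw]
  ]
  -- iteration 4/4 --
  FD 12.1: (12.219,16.139) -> (6.169,5.66) [heading=240, draw]
  BK 13.7: (6.169,5.66) -> (13.019,17.525) [heading=240, draw]
  LT 60: heading 240 -> 300
  REPEAT 2 [
    -- iteration 1/2 --
    RT 50: heading 300 -> 250
    FD 2.1: (13.019,17.525) -> (12.301,15.551) [heading=250, draw]
    BK 5.7: (12.301,15.551) -> (14.251,20.907) [heading=250, draw]
    -- iteration 2/2 --
    RT 50: heading 250 -> 200
    FD 2.1: (14.251,20.907) -> (12.277,20.189) [heading=200, draw]
    BK 5.7: (12.277,20.189) -> (17.633,22.139) [heading=200, draw]
  ]
]
RT 210: heading 200 -> 350
LT 77: heading 350 -> 67
FD 5.3: (17.633,22.139) -> (19.704,27.017) [heading=67, draw]
Final: pos=(19.704,27.017), heading=67, 28 segment(s) drawn
Segments drawn: 28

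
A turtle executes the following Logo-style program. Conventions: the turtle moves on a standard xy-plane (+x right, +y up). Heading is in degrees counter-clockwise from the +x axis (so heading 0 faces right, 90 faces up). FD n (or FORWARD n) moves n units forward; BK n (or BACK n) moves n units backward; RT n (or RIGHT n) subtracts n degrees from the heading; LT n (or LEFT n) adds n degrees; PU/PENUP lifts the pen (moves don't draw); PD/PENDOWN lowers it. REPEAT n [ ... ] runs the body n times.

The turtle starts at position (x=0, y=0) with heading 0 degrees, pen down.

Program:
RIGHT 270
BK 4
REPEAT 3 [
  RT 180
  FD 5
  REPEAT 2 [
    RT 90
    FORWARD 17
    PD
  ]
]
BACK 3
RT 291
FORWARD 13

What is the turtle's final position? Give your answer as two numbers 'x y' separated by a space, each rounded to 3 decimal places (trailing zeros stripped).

Answer: -63.137 33.659

Derivation:
Executing turtle program step by step:
Start: pos=(0,0), heading=0, pen down
RT 270: heading 0 -> 90
BK 4: (0,0) -> (0,-4) [heading=90, draw]
REPEAT 3 [
  -- iteration 1/3 --
  RT 180: heading 90 -> 270
  FD 5: (0,-4) -> (0,-9) [heading=270, draw]
  REPEAT 2 [
    -- iteration 1/2 --
    RT 90: heading 270 -> 180
    FD 17: (0,-9) -> (-17,-9) [heading=180, draw]
    PD: pen down
    -- iteration 2/2 --
    RT 90: heading 180 -> 90
    FD 17: (-17,-9) -> (-17,8) [heading=90, draw]
    PD: pen down
  ]
  -- iteration 2/3 --
  RT 180: heading 90 -> 270
  FD 5: (-17,8) -> (-17,3) [heading=270, draw]
  REPEAT 2 [
    -- iteration 1/2 --
    RT 90: heading 270 -> 180
    FD 17: (-17,3) -> (-34,3) [heading=180, draw]
    PD: pen down
    -- iteration 2/2 --
    RT 90: heading 180 -> 90
    FD 17: (-34,3) -> (-34,20) [heading=90, draw]
    PD: pen down
  ]
  -- iteration 3/3 --
  RT 180: heading 90 -> 270
  FD 5: (-34,20) -> (-34,15) [heading=270, draw]
  REPEAT 2 [
    -- iteration 1/2 --
    RT 90: heading 270 -> 180
    FD 17: (-34,15) -> (-51,15) [heading=180, draw]
    PD: pen down
    -- iteration 2/2 --
    RT 90: heading 180 -> 90
    FD 17: (-51,15) -> (-51,32) [heading=90, draw]
    PD: pen down
  ]
]
BK 3: (-51,32) -> (-51,29) [heading=90, draw]
RT 291: heading 90 -> 159
FD 13: (-51,29) -> (-63.137,33.659) [heading=159, draw]
Final: pos=(-63.137,33.659), heading=159, 12 segment(s) drawn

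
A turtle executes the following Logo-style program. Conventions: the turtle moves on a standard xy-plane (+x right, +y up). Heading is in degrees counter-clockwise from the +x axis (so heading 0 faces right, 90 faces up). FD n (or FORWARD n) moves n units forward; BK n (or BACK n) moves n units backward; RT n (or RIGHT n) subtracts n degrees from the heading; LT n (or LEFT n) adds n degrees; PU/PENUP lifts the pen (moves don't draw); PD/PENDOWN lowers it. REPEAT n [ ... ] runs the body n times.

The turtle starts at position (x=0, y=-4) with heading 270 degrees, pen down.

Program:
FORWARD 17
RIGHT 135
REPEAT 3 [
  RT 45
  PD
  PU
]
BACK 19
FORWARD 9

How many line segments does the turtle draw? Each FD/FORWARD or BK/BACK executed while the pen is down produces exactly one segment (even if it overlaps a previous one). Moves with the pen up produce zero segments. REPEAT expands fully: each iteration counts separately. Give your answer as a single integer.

Executing turtle program step by step:
Start: pos=(0,-4), heading=270, pen down
FD 17: (0,-4) -> (0,-21) [heading=270, draw]
RT 135: heading 270 -> 135
REPEAT 3 [
  -- iteration 1/3 --
  RT 45: heading 135 -> 90
  PD: pen down
  PU: pen up
  -- iteration 2/3 --
  RT 45: heading 90 -> 45
  PD: pen down
  PU: pen up
  -- iteration 3/3 --
  RT 45: heading 45 -> 0
  PD: pen down
  PU: pen up
]
BK 19: (0,-21) -> (-19,-21) [heading=0, move]
FD 9: (-19,-21) -> (-10,-21) [heading=0, move]
Final: pos=(-10,-21), heading=0, 1 segment(s) drawn
Segments drawn: 1

Answer: 1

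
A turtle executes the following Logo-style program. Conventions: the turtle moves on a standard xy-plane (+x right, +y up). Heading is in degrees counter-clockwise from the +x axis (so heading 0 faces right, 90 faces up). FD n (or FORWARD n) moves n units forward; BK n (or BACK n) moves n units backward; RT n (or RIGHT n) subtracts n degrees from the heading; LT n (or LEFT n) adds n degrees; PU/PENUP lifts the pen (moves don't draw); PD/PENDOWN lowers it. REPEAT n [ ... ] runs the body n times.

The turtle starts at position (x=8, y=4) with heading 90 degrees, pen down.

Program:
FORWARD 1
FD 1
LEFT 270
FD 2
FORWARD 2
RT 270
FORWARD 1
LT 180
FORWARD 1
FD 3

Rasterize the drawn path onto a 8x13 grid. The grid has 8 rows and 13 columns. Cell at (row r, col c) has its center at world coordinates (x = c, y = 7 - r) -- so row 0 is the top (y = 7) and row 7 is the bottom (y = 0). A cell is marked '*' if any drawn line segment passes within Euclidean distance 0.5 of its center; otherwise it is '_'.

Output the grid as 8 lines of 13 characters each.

Answer: ____________*
________*****
________*___*
________*___*
____________*
_____________
_____________
_____________

Derivation:
Segment 0: (8,4) -> (8,5)
Segment 1: (8,5) -> (8,6)
Segment 2: (8,6) -> (10,6)
Segment 3: (10,6) -> (12,6)
Segment 4: (12,6) -> (12,7)
Segment 5: (12,7) -> (12,6)
Segment 6: (12,6) -> (12,3)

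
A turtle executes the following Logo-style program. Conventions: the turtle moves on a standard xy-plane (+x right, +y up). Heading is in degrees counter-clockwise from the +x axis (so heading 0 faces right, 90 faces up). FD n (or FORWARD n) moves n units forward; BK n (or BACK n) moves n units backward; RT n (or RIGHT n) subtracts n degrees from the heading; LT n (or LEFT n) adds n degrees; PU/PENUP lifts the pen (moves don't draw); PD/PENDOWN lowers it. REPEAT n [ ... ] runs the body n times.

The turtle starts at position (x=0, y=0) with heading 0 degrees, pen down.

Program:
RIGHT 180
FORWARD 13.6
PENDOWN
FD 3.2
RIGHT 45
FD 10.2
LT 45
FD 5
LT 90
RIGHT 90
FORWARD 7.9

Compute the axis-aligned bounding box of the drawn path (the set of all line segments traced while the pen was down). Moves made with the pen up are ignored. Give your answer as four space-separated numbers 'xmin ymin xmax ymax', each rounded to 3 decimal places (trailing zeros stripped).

Executing turtle program step by step:
Start: pos=(0,0), heading=0, pen down
RT 180: heading 0 -> 180
FD 13.6: (0,0) -> (-13.6,0) [heading=180, draw]
PD: pen down
FD 3.2: (-13.6,0) -> (-16.8,0) [heading=180, draw]
RT 45: heading 180 -> 135
FD 10.2: (-16.8,0) -> (-24.012,7.212) [heading=135, draw]
LT 45: heading 135 -> 180
FD 5: (-24.012,7.212) -> (-29.012,7.212) [heading=180, draw]
LT 90: heading 180 -> 270
RT 90: heading 270 -> 180
FD 7.9: (-29.012,7.212) -> (-36.912,7.212) [heading=180, draw]
Final: pos=(-36.912,7.212), heading=180, 5 segment(s) drawn

Segment endpoints: x in {-36.912, -29.012, -24.012, -16.8, -13.6, 0}, y in {0, 0, 0, 7.212, 7.212, 7.212}
xmin=-36.912, ymin=0, xmax=0, ymax=7.212

Answer: -36.912 0 0 7.212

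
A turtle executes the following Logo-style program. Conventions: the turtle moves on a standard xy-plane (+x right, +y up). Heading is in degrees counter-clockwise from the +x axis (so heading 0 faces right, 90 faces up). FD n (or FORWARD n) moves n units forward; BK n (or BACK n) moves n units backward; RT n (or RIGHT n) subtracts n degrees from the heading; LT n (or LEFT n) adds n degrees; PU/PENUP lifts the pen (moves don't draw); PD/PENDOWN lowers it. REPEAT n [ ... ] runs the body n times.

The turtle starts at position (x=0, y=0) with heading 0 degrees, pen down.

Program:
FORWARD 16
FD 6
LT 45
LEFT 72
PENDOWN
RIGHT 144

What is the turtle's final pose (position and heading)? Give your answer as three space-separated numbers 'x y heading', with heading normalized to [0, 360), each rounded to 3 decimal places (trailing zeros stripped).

Answer: 22 0 333

Derivation:
Executing turtle program step by step:
Start: pos=(0,0), heading=0, pen down
FD 16: (0,0) -> (16,0) [heading=0, draw]
FD 6: (16,0) -> (22,0) [heading=0, draw]
LT 45: heading 0 -> 45
LT 72: heading 45 -> 117
PD: pen down
RT 144: heading 117 -> 333
Final: pos=(22,0), heading=333, 2 segment(s) drawn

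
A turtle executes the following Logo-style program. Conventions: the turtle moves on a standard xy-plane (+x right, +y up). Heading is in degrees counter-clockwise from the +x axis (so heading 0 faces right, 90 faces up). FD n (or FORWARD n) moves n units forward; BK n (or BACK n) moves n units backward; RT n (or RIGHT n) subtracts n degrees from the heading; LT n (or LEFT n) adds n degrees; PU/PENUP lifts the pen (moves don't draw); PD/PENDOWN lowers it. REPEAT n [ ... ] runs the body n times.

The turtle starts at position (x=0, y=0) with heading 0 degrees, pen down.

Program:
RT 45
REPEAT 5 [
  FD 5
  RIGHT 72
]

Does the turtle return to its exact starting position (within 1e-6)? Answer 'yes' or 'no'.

Answer: yes

Derivation:
Executing turtle program step by step:
Start: pos=(0,0), heading=0, pen down
RT 45: heading 0 -> 315
REPEAT 5 [
  -- iteration 1/5 --
  FD 5: (0,0) -> (3.536,-3.536) [heading=315, draw]
  RT 72: heading 315 -> 243
  -- iteration 2/5 --
  FD 5: (3.536,-3.536) -> (1.266,-7.991) [heading=243, draw]
  RT 72: heading 243 -> 171
  -- iteration 3/5 --
  FD 5: (1.266,-7.991) -> (-3.673,-7.208) [heading=171, draw]
  RT 72: heading 171 -> 99
  -- iteration 4/5 --
  FD 5: (-3.673,-7.208) -> (-4.455,-2.27) [heading=99, draw]
  RT 72: heading 99 -> 27
  -- iteration 5/5 --
  FD 5: (-4.455,-2.27) -> (0,0) [heading=27, draw]
  RT 72: heading 27 -> 315
]
Final: pos=(0,0), heading=315, 5 segment(s) drawn

Start position: (0, 0)
Final position: (0, 0)
Distance = 0; < 1e-6 -> CLOSED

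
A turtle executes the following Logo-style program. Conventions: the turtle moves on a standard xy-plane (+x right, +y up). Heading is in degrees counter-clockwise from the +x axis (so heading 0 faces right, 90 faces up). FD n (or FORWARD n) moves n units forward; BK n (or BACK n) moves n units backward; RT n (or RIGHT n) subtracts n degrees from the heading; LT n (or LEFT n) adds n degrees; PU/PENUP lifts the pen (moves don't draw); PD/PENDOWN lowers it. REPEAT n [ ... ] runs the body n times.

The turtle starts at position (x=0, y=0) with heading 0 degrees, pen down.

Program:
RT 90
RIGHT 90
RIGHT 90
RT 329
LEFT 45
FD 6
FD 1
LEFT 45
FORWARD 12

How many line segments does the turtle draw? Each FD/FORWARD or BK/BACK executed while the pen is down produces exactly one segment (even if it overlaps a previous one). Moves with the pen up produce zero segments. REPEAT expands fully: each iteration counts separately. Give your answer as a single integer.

Answer: 3

Derivation:
Executing turtle program step by step:
Start: pos=(0,0), heading=0, pen down
RT 90: heading 0 -> 270
RT 90: heading 270 -> 180
RT 90: heading 180 -> 90
RT 329: heading 90 -> 121
LT 45: heading 121 -> 166
FD 6: (0,0) -> (-5.822,1.452) [heading=166, draw]
FD 1: (-5.822,1.452) -> (-6.792,1.693) [heading=166, draw]
LT 45: heading 166 -> 211
FD 12: (-6.792,1.693) -> (-17.078,-4.487) [heading=211, draw]
Final: pos=(-17.078,-4.487), heading=211, 3 segment(s) drawn
Segments drawn: 3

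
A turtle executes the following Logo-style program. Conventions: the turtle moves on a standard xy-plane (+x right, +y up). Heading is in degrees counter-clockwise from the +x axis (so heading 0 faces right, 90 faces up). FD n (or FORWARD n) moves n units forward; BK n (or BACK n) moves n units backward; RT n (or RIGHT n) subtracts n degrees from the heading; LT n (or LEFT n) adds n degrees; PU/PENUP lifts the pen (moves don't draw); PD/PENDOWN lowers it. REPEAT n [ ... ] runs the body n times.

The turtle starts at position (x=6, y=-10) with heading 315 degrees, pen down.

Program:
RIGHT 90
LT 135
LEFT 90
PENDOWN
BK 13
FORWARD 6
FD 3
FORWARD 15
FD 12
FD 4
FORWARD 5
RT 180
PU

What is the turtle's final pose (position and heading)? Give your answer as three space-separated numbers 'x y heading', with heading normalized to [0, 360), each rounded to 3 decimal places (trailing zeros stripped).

Executing turtle program step by step:
Start: pos=(6,-10), heading=315, pen down
RT 90: heading 315 -> 225
LT 135: heading 225 -> 0
LT 90: heading 0 -> 90
PD: pen down
BK 13: (6,-10) -> (6,-23) [heading=90, draw]
FD 6: (6,-23) -> (6,-17) [heading=90, draw]
FD 3: (6,-17) -> (6,-14) [heading=90, draw]
FD 15: (6,-14) -> (6,1) [heading=90, draw]
FD 12: (6,1) -> (6,13) [heading=90, draw]
FD 4: (6,13) -> (6,17) [heading=90, draw]
FD 5: (6,17) -> (6,22) [heading=90, draw]
RT 180: heading 90 -> 270
PU: pen up
Final: pos=(6,22), heading=270, 7 segment(s) drawn

Answer: 6 22 270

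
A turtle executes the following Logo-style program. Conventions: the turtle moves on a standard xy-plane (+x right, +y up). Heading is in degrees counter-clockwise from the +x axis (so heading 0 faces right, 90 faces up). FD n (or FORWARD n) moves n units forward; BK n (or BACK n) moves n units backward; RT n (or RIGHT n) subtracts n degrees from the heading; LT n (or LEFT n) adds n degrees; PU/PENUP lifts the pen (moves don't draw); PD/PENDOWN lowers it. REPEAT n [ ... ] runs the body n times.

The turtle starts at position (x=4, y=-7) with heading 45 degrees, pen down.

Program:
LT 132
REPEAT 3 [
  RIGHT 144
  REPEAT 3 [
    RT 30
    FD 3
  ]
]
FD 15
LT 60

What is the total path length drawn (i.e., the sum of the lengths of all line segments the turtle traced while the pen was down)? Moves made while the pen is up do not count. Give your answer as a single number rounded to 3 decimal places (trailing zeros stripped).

Answer: 42

Derivation:
Executing turtle program step by step:
Start: pos=(4,-7), heading=45, pen down
LT 132: heading 45 -> 177
REPEAT 3 [
  -- iteration 1/3 --
  RT 144: heading 177 -> 33
  REPEAT 3 [
    -- iteration 1/3 --
    RT 30: heading 33 -> 3
    FD 3: (4,-7) -> (6.996,-6.843) [heading=3, draw]
    -- iteration 2/3 --
    RT 30: heading 3 -> 333
    FD 3: (6.996,-6.843) -> (9.669,-8.205) [heading=333, draw]
    -- iteration 3/3 --
    RT 30: heading 333 -> 303
    FD 3: (9.669,-8.205) -> (11.303,-10.721) [heading=303, draw]
  ]
  -- iteration 2/3 --
  RT 144: heading 303 -> 159
  REPEAT 3 [
    -- iteration 1/3 --
    RT 30: heading 159 -> 129
    FD 3: (11.303,-10.721) -> (9.415,-8.39) [heading=129, draw]
    -- iteration 2/3 --
    RT 30: heading 129 -> 99
    FD 3: (9.415,-8.39) -> (8.946,-5.426) [heading=99, draw]
    -- iteration 3/3 --
    RT 30: heading 99 -> 69
    FD 3: (8.946,-5.426) -> (10.021,-2.626) [heading=69, draw]
  ]
  -- iteration 3/3 --
  RT 144: heading 69 -> 285
  REPEAT 3 [
    -- iteration 1/3 --
    RT 30: heading 285 -> 255
    FD 3: (10.021,-2.626) -> (9.244,-5.524) [heading=255, draw]
    -- iteration 2/3 --
    RT 30: heading 255 -> 225
    FD 3: (9.244,-5.524) -> (7.123,-7.645) [heading=225, draw]
    -- iteration 3/3 --
    RT 30: heading 225 -> 195
    FD 3: (7.123,-7.645) -> (4.225,-8.421) [heading=195, draw]
  ]
]
FD 15: (4.225,-8.421) -> (-10.264,-12.304) [heading=195, draw]
LT 60: heading 195 -> 255
Final: pos=(-10.264,-12.304), heading=255, 10 segment(s) drawn

Segment lengths:
  seg 1: (4,-7) -> (6.996,-6.843), length = 3
  seg 2: (6.996,-6.843) -> (9.669,-8.205), length = 3
  seg 3: (9.669,-8.205) -> (11.303,-10.721), length = 3
  seg 4: (11.303,-10.721) -> (9.415,-8.39), length = 3
  seg 5: (9.415,-8.39) -> (8.946,-5.426), length = 3
  seg 6: (8.946,-5.426) -> (10.021,-2.626), length = 3
  seg 7: (10.021,-2.626) -> (9.244,-5.524), length = 3
  seg 8: (9.244,-5.524) -> (7.123,-7.645), length = 3
  seg 9: (7.123,-7.645) -> (4.225,-8.421), length = 3
  seg 10: (4.225,-8.421) -> (-10.264,-12.304), length = 15
Total = 42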